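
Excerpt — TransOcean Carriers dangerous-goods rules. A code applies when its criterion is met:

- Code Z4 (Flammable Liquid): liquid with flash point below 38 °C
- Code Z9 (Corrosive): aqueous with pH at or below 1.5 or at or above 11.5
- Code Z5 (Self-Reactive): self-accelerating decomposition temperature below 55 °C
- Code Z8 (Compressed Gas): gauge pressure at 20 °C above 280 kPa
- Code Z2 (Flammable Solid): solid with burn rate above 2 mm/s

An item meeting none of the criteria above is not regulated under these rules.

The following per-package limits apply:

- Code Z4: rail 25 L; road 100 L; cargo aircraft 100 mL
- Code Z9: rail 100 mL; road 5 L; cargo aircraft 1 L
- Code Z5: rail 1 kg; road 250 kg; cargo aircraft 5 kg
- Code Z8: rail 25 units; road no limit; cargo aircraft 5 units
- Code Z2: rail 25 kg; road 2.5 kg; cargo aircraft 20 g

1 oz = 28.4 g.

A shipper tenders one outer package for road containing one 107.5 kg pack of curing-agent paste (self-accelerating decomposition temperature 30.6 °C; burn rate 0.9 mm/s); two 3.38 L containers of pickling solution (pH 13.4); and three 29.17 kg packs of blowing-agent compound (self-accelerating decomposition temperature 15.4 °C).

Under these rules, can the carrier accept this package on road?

No

Curing-agent paste: self-accelerating decomposition temperature 30.6 °C < 55 °C → Code Z5 (Self-Reactive).
Pickling solution: pH 13.4 ≥ 11.5 → Code Z9 (Corrosive).
The blowing-agent compound has self-accelerating decomposition temperature 15.4 °C, which is < 55 °C, so it is Code Z5 (Self-Reactive).
Code Z5 net quantity: 107.5 kg + (three 29.17 kg packs = 87.51 kg) = 195.01 kg.
195.01 kg ≤ 250 kg (road limit, Code Z5) — within limit.
Code Z9 quantity: two 3.38 L containers = 6.76 L.
That exceeds the Code Z9 road limit of 5 L.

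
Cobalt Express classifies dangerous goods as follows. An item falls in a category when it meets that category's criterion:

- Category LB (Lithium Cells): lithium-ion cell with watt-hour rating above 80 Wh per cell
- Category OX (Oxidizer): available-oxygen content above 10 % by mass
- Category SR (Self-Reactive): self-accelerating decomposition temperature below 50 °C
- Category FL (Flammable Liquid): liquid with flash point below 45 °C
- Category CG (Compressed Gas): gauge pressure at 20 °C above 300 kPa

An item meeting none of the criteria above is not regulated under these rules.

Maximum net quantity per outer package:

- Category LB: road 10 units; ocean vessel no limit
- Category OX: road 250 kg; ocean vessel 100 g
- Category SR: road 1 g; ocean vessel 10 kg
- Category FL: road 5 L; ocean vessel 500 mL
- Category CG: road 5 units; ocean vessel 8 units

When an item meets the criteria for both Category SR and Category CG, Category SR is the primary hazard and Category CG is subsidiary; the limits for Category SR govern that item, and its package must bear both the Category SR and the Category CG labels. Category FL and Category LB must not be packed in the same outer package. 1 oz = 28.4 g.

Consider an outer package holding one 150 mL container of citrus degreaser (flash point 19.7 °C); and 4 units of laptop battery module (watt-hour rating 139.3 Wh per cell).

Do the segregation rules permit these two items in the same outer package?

No

The citrus degreaser has flash point 19.7 °C, which is < 45 °C, so it is Category FL (Flammable Liquid).
Watt-hour rating 139.3 Wh per cell meets the Category LB criterion (Lithium Cells), so the laptop battery module is Category LB.
Category FL and Category LB may not share an outer package.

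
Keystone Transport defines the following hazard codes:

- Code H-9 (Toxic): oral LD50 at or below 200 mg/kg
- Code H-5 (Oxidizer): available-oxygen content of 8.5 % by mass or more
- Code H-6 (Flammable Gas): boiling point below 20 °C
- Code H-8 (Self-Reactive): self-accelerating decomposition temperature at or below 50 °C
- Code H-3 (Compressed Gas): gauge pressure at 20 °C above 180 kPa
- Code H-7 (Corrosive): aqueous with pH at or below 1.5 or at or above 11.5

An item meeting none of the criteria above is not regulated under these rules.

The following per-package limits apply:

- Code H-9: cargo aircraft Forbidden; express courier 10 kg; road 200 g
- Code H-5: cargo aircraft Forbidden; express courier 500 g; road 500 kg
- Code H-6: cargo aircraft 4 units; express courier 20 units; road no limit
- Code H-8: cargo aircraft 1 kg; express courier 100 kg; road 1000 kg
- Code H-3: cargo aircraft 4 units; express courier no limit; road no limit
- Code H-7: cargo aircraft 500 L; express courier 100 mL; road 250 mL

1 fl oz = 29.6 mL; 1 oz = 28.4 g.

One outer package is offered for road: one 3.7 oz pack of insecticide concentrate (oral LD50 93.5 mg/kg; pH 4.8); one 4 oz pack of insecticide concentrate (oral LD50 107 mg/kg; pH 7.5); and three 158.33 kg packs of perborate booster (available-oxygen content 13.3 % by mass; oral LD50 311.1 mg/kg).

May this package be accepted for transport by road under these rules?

No

With oral LD50 93.5 mg/kg (≤ 200 mg/kg), the insecticide concentrate falls in Code H-9.
Oral LD50 107 mg/kg meets the Code H-9 criterion (Toxic), so the insecticide concentrate is Code H-9.
Available-oxygen content 13.3 % by mass meets the Code H-5 criterion (Oxidizer), so the perborate booster is Code H-5.
Code H-9 net quantity: (one 3.7 oz pack = 105.08 g) + (one 4 oz pack = 113.6 g) = 218.68 g.
218.68 g exceeds the road limit of 200 g for Code H-9.
Code H-5 quantity: three 158.33 kg packs = 474.99 kg.
474.99 kg ≤ 500 kg (road limit, Code H-5) — within limit.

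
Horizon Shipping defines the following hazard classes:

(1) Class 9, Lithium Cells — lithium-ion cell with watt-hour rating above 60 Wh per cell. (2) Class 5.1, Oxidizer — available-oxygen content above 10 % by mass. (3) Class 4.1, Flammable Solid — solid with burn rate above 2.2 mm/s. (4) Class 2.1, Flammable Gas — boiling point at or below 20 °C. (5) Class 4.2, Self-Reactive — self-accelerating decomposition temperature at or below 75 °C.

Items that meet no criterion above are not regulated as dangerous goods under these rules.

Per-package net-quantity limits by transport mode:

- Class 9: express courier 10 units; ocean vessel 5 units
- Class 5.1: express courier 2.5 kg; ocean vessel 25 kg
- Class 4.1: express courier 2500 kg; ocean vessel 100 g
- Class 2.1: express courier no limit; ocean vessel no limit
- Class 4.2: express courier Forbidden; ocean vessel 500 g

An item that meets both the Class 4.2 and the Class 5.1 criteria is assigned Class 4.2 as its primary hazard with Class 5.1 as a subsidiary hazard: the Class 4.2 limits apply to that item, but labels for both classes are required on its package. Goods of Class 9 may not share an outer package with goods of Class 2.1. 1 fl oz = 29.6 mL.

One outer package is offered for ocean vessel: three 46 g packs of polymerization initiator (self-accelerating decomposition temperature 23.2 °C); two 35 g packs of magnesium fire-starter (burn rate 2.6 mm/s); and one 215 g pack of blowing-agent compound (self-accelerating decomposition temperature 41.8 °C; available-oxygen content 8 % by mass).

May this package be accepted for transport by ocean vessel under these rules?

Yes

With self-accelerating decomposition temperature 23.2 °C (≤ 75 °C), the polymerization initiator falls in Class 4.2.
The magnesium fire-starter has burn rate 2.6 mm/s, which is > 2.2 mm/s, so it is Class 4.1 (Flammable Solid).
With self-accelerating decomposition temperature 41.8 °C (≤ 75 °C), the blowing-agent compound falls in Class 4.2.
Total Class 4.2: (three 46 g packs = 138 g) + 215 g = 353 g.
353 g is within the ocean vessel limit of 500 g for Class 4.2.
Class 4.1 quantity: two 35 g packs = 70 g.
70 g is within the ocean vessel limit of 100 g for Class 4.1.
The segregation rule (Class 9 with Class 2.1) does not apply to Class 4.2 with Class 4.1.
Every hazard class is within its ocean vessel limit and no segregation rule is violated.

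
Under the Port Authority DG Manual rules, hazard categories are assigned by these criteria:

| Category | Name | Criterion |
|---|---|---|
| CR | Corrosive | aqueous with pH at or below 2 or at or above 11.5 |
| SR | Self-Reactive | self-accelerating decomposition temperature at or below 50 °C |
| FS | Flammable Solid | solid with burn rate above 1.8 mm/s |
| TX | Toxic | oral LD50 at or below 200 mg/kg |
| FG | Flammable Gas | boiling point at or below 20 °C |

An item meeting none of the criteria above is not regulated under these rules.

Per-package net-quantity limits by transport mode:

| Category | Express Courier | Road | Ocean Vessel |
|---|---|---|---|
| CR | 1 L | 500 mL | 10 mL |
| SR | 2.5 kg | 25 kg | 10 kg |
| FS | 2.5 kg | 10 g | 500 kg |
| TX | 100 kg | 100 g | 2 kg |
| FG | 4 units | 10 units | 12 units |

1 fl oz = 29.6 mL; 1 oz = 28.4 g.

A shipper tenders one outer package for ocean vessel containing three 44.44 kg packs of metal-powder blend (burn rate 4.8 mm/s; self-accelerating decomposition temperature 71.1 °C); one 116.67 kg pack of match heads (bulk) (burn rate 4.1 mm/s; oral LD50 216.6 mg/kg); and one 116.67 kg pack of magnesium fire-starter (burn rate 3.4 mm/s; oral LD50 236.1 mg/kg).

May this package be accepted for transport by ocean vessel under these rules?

Yes

Metal-powder blend: burn rate 4.8 mm/s > 1.8 mm/s → Category FS (Flammable Solid).
With burn rate 4.1 mm/s (> 1.8 mm/s), the match heads (bulk) fall in Category FS.
With burn rate 3.4 mm/s (> 1.8 mm/s), the magnesium fire-starter falls in Category FS.
Category FS net quantity: (three 44.44 kg packs = 133.32 kg) + 116.67 kg + 116.67 kg = 366.66 kg.
366.66 kg ≤ 500 kg (ocean vessel limit, Category FS) — within limit.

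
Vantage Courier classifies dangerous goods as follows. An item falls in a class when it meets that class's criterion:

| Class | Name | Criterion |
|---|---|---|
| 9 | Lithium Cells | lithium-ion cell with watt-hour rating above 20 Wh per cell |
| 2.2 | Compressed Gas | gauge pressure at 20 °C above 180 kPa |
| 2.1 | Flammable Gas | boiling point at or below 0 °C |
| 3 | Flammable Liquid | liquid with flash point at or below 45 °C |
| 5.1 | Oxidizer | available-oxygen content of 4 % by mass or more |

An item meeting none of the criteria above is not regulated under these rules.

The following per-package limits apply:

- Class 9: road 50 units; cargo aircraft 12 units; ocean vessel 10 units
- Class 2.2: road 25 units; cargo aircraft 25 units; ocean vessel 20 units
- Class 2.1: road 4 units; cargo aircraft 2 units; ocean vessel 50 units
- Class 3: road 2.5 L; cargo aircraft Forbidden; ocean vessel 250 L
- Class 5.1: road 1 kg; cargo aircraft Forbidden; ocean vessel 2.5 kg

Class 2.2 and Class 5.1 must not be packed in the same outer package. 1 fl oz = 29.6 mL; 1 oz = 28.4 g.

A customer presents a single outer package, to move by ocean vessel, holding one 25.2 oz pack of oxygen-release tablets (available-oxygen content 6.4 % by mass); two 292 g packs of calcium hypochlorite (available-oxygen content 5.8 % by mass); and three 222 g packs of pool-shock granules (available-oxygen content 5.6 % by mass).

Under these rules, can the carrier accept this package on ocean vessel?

Yes

The oxygen-release tablets have available-oxygen content 6.4 % by mass, which is ≥ 4 % by mass, so they are Class 5.1 (Oxidizer).
Available-oxygen content 5.8 % by mass meets the Class 5.1 criterion (Oxidizer), so the calcium hypochlorite is Class 5.1.
The pool-shock granules have available-oxygen content 5.6 % by mass, which is ≥ 4 % by mass, so they are Class 5.1 (Oxidizer).
Class 5.1 net quantity: (one 25.2 oz pack = 715.68 g) + (two 292 g packs = 584 g) + (three 222 g packs = 666 g) = 1965.68 g.
That is within the Class 5.1 ocean vessel limit of 2.5 kg.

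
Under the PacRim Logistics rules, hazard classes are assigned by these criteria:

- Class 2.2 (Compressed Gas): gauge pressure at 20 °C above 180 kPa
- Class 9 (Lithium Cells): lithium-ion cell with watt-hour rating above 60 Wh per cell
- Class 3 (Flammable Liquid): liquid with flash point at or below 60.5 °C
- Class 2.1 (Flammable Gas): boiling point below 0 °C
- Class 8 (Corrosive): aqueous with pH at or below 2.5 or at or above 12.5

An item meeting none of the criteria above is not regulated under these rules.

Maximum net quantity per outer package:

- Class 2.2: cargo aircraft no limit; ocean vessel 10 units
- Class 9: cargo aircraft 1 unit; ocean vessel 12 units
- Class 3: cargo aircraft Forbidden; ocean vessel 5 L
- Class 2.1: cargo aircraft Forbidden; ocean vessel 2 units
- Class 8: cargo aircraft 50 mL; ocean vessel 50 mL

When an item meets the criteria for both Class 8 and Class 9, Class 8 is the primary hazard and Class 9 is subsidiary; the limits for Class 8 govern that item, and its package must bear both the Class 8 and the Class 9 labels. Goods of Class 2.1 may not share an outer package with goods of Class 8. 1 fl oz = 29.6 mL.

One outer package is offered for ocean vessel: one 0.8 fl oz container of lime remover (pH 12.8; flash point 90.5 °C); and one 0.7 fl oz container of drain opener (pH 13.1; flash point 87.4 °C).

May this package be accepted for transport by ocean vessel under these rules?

The lime remover has pH 12.8, which is ≥ 12.5, so it is Class 8 (Corrosive).
pH 13.1 meets the Class 8 criterion (Corrosive), so the drain opener is Class 8.
Class 8 net quantity: (one 0.8 fl oz container = 23.68 mL) + (one 0.7 fl oz container = 20.72 mL) = 44.4 mL.
That is within the Class 8 ocean vessel limit of 50 mL.

Yes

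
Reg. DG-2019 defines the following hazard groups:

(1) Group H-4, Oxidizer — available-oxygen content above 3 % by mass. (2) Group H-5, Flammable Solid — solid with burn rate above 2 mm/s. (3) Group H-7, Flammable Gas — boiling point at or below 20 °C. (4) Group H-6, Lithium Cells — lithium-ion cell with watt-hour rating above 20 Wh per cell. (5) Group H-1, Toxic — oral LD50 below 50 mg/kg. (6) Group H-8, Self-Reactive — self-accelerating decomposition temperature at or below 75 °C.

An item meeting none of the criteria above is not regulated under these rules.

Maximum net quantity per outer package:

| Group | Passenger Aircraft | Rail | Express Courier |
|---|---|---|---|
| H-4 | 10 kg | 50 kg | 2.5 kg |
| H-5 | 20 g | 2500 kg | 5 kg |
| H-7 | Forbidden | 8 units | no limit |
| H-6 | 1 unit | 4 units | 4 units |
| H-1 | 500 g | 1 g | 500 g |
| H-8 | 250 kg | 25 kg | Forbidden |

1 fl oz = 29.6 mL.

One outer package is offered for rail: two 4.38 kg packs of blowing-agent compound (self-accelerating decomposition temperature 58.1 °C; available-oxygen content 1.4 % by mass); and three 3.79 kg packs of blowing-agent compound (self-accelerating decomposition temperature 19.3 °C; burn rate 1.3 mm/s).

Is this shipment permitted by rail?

The blowing-agent compound has self-accelerating decomposition temperature 58.1 °C, which is ≤ 75 °C, so it is Group H-8 (Self-Reactive).
The blowing-agent compound has self-accelerating decomposition temperature 19.3 °C, which is ≤ 75 °C, so it is Group H-8 (Self-Reactive).
Group H-8 net quantity: (two 4.38 kg packs = 8.76 kg) + (three 3.79 kg packs = 11.37 kg) = 20.13 kg.
20.13 kg is within the rail limit of 25 kg for Group H-8.

Yes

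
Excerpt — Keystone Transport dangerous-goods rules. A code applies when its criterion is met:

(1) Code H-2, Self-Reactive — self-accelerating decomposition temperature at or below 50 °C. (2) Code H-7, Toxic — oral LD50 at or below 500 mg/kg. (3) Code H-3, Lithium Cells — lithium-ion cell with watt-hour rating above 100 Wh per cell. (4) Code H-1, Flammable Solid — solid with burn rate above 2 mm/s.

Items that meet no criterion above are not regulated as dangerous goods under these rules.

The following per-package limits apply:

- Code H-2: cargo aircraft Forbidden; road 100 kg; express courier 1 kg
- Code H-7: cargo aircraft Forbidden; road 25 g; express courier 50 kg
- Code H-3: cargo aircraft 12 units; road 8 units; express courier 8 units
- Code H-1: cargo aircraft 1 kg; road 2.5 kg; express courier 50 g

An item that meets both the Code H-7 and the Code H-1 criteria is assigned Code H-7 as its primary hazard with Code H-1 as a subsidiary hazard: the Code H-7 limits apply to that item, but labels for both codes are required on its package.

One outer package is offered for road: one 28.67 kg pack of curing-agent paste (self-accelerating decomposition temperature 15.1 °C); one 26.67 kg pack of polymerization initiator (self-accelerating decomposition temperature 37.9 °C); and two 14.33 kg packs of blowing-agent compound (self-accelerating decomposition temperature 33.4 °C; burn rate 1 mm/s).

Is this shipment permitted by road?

With self-accelerating decomposition temperature 15.1 °C (≤ 50 °C), the curing-agent paste falls in Code H-2.
With self-accelerating decomposition temperature 37.9 °C (≤ 50 °C), the polymerization initiator falls in Code H-2.
Self-accelerating decomposition temperature 33.4 °C meets the Code H-2 criterion (Self-Reactive), so the blowing-agent compound is Code H-2.
Total Code H-2: 28.67 kg + 26.67 kg + (two 14.33 kg packs = 28.66 kg) = 84 kg.
That is within the Code H-2 road limit of 100 kg.

Yes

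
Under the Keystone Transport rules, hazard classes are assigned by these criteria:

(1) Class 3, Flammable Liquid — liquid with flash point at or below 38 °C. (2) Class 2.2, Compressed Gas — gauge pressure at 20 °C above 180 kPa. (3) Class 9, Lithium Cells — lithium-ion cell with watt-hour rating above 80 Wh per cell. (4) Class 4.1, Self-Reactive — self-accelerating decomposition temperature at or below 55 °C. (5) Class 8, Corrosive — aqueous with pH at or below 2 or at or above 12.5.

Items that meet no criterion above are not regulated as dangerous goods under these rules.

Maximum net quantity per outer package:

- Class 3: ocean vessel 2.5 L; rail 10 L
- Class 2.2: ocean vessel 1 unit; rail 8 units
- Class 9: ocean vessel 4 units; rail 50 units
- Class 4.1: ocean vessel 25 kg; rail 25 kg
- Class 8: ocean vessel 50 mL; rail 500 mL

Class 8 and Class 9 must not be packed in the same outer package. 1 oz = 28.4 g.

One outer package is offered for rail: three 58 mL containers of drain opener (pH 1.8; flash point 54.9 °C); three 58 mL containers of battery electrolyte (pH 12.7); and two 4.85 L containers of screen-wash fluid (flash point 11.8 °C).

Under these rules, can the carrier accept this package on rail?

With pH 1.8 (≤ 2), the drain opener falls in Class 8.
pH 12.7 meets the Class 8 criterion (Corrosive), so the battery electrolyte is Class 8.
The screen-wash fluid has flash point 11.8 °C, which is ≤ 38 °C, so it is Class 3 (Flammable Liquid).
Class 8 net quantity: (three 58 mL containers = 174 mL) + (three 58 mL containers = 174 mL) = 348 mL.
348 mL ≤ 500 mL (rail limit, Class 8) — within limit.
Class 3 quantity: two 4.85 L containers = 9.7 L.
That is within the Class 3 rail limit of 10 L.
The segregation rule (Class 8 with Class 9) does not apply to Class 8 with Class 3.
Every hazard class is within its rail limit and no segregation rule is violated.

Yes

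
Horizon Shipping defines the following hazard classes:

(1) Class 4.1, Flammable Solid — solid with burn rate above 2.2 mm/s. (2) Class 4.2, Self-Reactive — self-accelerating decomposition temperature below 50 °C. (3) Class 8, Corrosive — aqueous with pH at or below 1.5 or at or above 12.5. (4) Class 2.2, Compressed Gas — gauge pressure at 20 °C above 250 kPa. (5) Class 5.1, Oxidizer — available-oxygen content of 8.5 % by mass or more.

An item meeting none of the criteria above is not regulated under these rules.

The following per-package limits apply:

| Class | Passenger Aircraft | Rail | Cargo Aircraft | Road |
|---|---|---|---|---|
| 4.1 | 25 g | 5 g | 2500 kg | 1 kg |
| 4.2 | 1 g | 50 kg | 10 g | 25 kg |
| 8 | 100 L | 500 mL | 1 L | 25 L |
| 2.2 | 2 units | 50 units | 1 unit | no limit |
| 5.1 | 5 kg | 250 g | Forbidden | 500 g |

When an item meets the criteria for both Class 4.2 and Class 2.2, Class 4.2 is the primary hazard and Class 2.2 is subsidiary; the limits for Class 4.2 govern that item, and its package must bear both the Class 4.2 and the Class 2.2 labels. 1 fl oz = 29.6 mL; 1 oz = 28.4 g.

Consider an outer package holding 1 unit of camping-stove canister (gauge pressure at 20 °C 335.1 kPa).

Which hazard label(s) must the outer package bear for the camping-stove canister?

Gauge pressure at 20 °C 335.1 kPa meets the Class 2.2 criterion (Compressed Gas), so the camping-stove canister is Class 2.2.
Only the Class 2.2 label is required.

Class 2.2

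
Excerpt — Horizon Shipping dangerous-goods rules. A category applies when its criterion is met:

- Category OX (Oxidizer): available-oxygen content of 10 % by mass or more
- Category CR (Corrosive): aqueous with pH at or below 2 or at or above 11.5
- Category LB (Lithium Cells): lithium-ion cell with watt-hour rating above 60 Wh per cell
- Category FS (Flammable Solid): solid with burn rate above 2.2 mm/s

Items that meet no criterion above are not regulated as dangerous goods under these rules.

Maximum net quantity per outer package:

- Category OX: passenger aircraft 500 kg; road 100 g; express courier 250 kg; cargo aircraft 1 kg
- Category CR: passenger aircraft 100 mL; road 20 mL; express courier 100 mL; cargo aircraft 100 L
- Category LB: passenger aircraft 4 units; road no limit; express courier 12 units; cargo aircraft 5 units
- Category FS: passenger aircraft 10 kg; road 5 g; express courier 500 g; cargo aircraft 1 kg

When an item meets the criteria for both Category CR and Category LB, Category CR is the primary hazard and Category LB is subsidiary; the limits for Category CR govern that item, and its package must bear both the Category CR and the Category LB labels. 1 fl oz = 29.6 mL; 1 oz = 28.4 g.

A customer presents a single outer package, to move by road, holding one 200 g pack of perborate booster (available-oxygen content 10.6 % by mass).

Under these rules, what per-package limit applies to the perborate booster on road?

100 g

Perborate booster: available-oxygen content 10.6 % by mass ≥ 10 % by mass → Category OX (Oxidizer).
The road limit for Category OX is 100 g.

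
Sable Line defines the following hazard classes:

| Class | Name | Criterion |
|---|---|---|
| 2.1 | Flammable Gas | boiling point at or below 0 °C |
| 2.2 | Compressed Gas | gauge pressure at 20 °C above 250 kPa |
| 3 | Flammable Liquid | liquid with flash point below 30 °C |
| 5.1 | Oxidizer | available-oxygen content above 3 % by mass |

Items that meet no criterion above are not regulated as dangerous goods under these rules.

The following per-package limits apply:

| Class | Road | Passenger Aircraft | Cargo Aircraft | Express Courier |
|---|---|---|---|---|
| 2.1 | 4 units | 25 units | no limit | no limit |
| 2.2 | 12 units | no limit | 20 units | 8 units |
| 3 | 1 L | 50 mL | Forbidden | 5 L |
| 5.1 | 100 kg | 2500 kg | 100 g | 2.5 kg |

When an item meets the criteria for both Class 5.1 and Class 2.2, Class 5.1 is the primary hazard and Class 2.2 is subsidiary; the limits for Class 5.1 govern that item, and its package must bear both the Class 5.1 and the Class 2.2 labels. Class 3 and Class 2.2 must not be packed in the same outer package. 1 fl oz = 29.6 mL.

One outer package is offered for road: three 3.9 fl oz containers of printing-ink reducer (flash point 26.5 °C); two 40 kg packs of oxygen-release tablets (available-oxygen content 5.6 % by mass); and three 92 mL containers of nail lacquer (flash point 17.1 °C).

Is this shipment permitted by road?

Yes

With flash point 26.5 °C (< 30 °C), the printing-ink reducer falls in Class 3.
The oxygen-release tablets have available-oxygen content 5.6 % by mass, which is > 3 % by mass, so they are Class 5.1 (Oxidizer).
The nail lacquer has flash point 17.1 °C, which is < 30 °C, so it is Class 3 (Flammable Liquid).
Total Class 3: (three 3.9 fl oz containers = 346.32 mL) + (three 92 mL containers = 276 mL) = 622.32 mL.
622.32 mL ≤ 1 L (road limit, Class 3) — within limit.
Class 5.1 quantity: two 40 kg packs = 80 kg.
That is within the Class 5.1 road limit of 100 kg.
The segregation rule (Class 3 with Class 2.2) does not apply to Class 3 with Class 5.1.
Every hazard class is within its road limit and no segregation rule is violated.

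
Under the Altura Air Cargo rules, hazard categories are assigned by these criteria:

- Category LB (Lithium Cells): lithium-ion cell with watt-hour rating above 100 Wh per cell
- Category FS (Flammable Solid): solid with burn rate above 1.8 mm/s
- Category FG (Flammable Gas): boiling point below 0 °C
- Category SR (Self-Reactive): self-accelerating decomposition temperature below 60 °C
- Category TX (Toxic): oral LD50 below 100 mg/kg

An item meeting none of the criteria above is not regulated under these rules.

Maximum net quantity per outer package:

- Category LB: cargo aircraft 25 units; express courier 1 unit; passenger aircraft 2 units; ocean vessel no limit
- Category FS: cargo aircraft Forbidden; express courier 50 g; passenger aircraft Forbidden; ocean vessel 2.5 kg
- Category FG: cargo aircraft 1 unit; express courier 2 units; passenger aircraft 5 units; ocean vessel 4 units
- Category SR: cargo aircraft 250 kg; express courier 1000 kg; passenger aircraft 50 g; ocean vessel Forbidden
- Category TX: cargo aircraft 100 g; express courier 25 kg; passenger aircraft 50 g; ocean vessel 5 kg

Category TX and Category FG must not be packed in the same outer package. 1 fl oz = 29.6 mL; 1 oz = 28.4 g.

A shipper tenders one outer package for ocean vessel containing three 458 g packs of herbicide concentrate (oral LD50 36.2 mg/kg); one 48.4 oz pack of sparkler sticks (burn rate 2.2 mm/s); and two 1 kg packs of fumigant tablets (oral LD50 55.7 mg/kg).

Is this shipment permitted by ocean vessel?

Yes

The herbicide concentrate has oral LD50 36.2 mg/kg, which is < 100 mg/kg, so it is Category TX (Toxic).
The sparkler sticks have burn rate 2.2 mm/s, which is > 1.8 mm/s, so they are Category FS (Flammable Solid).
Fumigant tablets: oral LD50 55.7 mg/kg < 100 mg/kg → Category TX (Toxic).
Category TX net quantity: (three 458 g packs = 1.374 kg) + (two 1 kg packs = 2 kg) = 3.374 kg.
That is within the Category TX ocean vessel limit of 5 kg.
Category FS quantity: one 48.4 oz pack = 1374.56 g.
That is within the Category FS ocean vessel limit of 2.5 kg.
The segregation rule (Category TX with Category FG) does not apply to Category TX with Category FS.
Every hazard category is within its ocean vessel limit and no segregation rule is violated.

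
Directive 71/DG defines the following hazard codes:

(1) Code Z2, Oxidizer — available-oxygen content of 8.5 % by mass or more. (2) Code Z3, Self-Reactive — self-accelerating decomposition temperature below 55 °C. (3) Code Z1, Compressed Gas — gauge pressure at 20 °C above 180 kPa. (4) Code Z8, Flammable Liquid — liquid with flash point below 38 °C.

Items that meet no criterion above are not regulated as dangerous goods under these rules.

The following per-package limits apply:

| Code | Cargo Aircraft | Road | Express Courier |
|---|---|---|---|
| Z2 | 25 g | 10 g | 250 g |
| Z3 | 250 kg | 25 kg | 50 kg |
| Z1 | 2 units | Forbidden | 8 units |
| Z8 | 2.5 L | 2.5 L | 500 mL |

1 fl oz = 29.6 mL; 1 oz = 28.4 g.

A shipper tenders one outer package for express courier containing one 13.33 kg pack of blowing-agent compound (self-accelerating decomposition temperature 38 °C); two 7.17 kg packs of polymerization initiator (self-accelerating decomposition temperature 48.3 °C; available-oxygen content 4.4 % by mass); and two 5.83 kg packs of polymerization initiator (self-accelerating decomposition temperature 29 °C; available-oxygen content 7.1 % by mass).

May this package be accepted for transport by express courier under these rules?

Blowing-agent compound: self-accelerating decomposition temperature 38 °C < 55 °C → Code Z3 (Self-Reactive).
The polymerization initiator has self-accelerating decomposition temperature 48.3 °C, which is < 55 °C, so it is Code Z3 (Self-Reactive).
Self-accelerating decomposition temperature 29 °C meets the Code Z3 criterion (Self-Reactive), so the polymerization initiator is Code Z3.
Code Z3 net quantity: 13.33 kg + (two 7.17 kg packs = 14.34 kg) + (two 5.83 kg packs = 11.66 kg) = 39.33 kg.
That is within the Code Z3 express courier limit of 50 kg.

Yes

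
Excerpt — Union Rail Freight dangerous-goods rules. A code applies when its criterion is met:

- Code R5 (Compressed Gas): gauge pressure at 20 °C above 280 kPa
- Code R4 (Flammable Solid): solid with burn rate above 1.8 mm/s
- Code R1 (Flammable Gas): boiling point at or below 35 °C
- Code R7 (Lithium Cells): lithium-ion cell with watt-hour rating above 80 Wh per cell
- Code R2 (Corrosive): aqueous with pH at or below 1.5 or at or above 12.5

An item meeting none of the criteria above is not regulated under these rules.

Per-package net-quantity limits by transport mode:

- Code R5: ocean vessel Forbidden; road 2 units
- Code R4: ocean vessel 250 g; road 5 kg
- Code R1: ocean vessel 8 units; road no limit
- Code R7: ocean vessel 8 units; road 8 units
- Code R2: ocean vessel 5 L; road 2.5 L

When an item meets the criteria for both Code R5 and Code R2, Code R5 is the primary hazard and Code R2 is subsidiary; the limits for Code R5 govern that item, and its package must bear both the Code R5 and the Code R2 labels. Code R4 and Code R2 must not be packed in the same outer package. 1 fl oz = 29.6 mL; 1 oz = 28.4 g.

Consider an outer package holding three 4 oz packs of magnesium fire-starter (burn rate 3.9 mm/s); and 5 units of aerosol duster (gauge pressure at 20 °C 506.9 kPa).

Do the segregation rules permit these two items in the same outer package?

Yes

The magnesium fire-starter has burn rate 3.9 mm/s, which is > 1.8 mm/s, so it is Code R4 (Flammable Solid).
With gauge pressure at 20 °C 506.9 kPa (> 280 kPa), the aerosol duster falls in Code R5.
No segregation rule bars Code R4 with Code R5.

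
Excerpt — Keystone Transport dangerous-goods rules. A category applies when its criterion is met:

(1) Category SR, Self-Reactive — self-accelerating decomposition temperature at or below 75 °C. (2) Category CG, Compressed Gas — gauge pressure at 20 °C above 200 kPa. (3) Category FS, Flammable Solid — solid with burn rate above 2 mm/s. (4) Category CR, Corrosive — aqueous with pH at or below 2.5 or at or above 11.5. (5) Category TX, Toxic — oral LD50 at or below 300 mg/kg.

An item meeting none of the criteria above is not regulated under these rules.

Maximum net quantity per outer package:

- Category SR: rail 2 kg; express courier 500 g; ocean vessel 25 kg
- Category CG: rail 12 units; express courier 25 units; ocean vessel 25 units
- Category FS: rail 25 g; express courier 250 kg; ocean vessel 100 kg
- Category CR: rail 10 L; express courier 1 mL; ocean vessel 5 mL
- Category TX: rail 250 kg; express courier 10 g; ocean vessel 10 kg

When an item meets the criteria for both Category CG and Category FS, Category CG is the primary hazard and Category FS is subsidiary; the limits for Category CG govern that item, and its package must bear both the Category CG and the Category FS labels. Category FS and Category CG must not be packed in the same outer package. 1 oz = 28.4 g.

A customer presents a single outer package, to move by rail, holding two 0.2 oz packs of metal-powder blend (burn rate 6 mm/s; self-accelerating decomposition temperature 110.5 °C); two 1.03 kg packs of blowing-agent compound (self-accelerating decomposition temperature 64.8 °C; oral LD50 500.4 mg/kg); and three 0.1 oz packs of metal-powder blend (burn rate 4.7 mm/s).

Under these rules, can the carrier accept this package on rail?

No

The metal-powder blend has burn rate 6 mm/s, which is > 2 mm/s, so it is Category FS (Flammable Solid).
Self-accelerating decomposition temperature 64.8 °C meets the Category SR criterion (Self-Reactive), so the blowing-agent compound is Category SR.
The metal-powder blend has burn rate 4.7 mm/s, which is > 2 mm/s, so it is Category FS (Flammable Solid).
Category SR quantity: two 1.03 kg packs = 2.06 kg.
That exceeds the Category SR rail limit of 2 kg.
Category FS net quantity: (two 0.2 oz packs = 11.36 g) + (three 0.1 oz packs = 8.52 g) = 19.88 g.
19.88 g is within the rail limit of 25 g for Category FS.
The segregation rule (Category FS with Category CG) does not apply to Category SR with Category FS.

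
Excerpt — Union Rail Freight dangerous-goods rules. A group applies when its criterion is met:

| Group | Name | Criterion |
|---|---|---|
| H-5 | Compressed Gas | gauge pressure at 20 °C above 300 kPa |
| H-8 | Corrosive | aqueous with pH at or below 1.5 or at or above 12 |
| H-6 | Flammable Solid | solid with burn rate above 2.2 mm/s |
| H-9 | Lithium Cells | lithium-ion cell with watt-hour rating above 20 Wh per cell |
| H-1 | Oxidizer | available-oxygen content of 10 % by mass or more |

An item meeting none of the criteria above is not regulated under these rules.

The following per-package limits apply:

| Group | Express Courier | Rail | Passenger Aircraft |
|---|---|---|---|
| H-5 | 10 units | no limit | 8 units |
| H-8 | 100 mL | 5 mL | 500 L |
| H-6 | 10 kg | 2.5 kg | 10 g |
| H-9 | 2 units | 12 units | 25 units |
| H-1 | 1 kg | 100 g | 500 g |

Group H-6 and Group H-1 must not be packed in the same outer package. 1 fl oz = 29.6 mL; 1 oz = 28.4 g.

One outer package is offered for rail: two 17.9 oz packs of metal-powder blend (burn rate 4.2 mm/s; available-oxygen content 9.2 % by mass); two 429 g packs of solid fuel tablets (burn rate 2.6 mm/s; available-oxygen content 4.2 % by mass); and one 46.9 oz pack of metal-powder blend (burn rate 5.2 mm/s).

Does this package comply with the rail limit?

No

The metal-powder blend has burn rate 4.2 mm/s, which is > 2.2 mm/s, so it is Group H-6 (Flammable Solid).
The solid fuel tablets have burn rate 2.6 mm/s, which is > 2.2 mm/s, so they are Group H-6 (Flammable Solid).
Metal-powder blend: burn rate 5.2 mm/s > 2.2 mm/s → Group H-6 (Flammable Solid).
Total Group H-6: (two 17.9 oz packs = 1016.72 g) + (two 429 g packs = 858 g) + (one 46.9 oz pack = 1331.96 g) = 3206.68 g.
3206.68 g exceeds the rail limit of 2.5 kg for Group H-6.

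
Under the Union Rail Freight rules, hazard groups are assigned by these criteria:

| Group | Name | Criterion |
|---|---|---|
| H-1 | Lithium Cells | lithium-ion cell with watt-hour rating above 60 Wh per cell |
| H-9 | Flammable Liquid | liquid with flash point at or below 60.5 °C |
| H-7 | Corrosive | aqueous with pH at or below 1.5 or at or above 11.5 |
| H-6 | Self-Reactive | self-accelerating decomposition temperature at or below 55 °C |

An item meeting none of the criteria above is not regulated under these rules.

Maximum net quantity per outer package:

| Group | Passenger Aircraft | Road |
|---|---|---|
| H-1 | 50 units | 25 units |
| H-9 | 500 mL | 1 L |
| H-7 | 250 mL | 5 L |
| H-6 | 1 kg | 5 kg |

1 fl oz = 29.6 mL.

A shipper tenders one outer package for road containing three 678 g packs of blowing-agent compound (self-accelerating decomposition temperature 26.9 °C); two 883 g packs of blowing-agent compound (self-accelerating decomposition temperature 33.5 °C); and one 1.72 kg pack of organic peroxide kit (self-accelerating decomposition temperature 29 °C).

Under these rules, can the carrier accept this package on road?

No

Self-accelerating decomposition temperature 26.9 °C meets the Group H-6 criterion (Self-Reactive), so the blowing-agent compound is Group H-6.
The blowing-agent compound has self-accelerating decomposition temperature 33.5 °C, which is ≤ 55 °C, so it is Group H-6 (Self-Reactive).
With self-accelerating decomposition temperature 29 °C (≤ 55 °C), the organic peroxide kit falls in Group H-6.
Group H-6 net quantity: (three 678 g packs = 2.034 kg) + (two 883 g packs = 1.766 kg) + 1.72 kg = 5.52 kg.
5.52 kg > 5 kg (road limit, Group H-6) — over the limit.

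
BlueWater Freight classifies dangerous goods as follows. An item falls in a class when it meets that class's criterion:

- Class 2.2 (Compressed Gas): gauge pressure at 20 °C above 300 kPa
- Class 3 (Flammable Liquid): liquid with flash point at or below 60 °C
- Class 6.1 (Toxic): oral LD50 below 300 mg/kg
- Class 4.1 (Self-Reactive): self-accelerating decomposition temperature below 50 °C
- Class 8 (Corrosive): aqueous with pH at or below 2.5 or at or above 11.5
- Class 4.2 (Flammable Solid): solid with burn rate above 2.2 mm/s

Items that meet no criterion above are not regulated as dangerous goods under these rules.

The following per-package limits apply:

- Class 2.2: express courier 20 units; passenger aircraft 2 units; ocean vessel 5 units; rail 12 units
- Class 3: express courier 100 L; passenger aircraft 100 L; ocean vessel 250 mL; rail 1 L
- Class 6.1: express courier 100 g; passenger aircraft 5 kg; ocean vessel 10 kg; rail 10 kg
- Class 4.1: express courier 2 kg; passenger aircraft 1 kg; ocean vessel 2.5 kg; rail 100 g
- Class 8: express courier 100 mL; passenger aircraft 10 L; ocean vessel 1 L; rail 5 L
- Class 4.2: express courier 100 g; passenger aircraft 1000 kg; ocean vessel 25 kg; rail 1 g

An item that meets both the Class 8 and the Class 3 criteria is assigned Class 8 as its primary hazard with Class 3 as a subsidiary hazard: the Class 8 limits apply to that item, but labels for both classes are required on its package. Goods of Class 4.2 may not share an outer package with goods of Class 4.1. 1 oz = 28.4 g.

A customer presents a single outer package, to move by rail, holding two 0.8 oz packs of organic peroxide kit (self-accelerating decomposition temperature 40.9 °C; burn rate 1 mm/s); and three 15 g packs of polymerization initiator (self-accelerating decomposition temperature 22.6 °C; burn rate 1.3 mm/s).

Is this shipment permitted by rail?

Yes

Organic peroxide kit: self-accelerating decomposition temperature 40.9 °C < 50 °C → Class 4.1 (Self-Reactive).
Self-accelerating decomposition temperature 22.6 °C meets the Class 4.1 criterion (Self-Reactive), so the polymerization initiator is Class 4.1.
Class 4.1 net quantity: (two 0.8 oz packs = 45.44 g) + (three 15 g packs = 45 g) = 90.44 g.
That is within the Class 4.1 rail limit of 100 g.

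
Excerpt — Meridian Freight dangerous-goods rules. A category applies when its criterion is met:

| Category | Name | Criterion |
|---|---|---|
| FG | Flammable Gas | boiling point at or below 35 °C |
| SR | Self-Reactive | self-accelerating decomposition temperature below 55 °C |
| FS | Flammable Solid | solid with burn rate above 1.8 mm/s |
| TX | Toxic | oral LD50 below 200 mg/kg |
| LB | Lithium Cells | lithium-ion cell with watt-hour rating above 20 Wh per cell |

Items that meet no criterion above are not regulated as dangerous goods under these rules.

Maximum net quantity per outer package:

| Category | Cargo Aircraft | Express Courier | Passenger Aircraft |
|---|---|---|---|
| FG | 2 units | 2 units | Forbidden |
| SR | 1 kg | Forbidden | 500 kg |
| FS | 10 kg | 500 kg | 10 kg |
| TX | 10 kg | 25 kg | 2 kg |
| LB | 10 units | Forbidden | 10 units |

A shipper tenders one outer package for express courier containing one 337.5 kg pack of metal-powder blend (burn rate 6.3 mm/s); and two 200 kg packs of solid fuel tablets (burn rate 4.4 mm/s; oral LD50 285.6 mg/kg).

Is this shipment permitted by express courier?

No

The metal-powder blend has burn rate 6.3 mm/s, which is > 1.8 mm/s, so it is Category FS (Flammable Solid).
With burn rate 4.4 mm/s (> 1.8 mm/s), the solid fuel tablets fall in Category FS.
Total Category FS: 337.5 kg + (two 200 kg packs = 400 kg) = 737.5 kg.
737.5 kg > 500 kg (express courier limit, Category FS) — over the limit.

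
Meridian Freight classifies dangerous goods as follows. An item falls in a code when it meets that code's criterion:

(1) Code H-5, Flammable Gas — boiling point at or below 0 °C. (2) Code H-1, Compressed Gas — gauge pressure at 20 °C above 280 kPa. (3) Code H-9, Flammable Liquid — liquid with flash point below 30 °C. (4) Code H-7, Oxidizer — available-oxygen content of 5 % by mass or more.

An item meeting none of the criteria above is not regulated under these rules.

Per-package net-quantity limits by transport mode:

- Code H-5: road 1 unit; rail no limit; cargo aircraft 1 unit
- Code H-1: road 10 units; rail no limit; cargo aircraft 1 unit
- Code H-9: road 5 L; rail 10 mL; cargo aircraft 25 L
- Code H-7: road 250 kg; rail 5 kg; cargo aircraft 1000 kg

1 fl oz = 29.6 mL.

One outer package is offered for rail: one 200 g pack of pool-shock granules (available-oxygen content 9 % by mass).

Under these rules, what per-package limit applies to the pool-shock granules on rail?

With available-oxygen content 9 % by mass (≥ 5 % by mass), the pool-shock granules fall in Code H-7.
The rail limit for Code H-7 is 5 kg.

5 kg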